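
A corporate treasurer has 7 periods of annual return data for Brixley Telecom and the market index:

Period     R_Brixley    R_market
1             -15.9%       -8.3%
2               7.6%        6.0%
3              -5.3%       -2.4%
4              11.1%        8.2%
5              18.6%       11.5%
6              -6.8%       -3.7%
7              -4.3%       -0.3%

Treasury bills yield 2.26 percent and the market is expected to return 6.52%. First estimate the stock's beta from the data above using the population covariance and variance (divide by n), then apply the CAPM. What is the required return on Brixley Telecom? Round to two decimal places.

9.40%

Mean R_i = (-15.9 + 7.6 − 5.3 + 11.1 + 18.6 − 6.8 − 4.3) / 7 = 0.7143%
Mean R_m = (-8.3 + 6.0 − 2.4 + 8.2 + 11.5 − 3.7 − 0.3) / 7 = 1.5714%
Σ(R_i − R̄_i)(R_m − R̄_m) = 513.8029  ⇒  Cov = 513.8029 / 7 = 73.4004
Σ(R_m − R̄_m)² = 306.6343  ⇒  Var(R_m) = 306.6343 / 7 = 43.8049
β = Cov / Var(R_m) = 73.4004 / 43.8049 = 1.6756
MRP = 6.52% − 2.26% = 4.26%
E(R) = R_f + β × MRP = 2.26% + 1.6756 × 4.26% = 9.40%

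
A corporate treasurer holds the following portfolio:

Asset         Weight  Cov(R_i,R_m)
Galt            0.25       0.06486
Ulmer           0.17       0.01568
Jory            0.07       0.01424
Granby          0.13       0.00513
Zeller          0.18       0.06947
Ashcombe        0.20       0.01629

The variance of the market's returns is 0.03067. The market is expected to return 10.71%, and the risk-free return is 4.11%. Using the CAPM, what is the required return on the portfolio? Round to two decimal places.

11.92%

β_Galt = 0.06486 / 0.03067 = 2.1148
β_Ulmer = 0.01568 / 0.03067 = 0.5112
β_Jory = 0.01424 / 0.03067 = 0.4643
β_Granby = 0.00513 / 0.03067 = 0.1673
β_Zeller = 0.06947 / 0.03067 = 2.2651
β_Ashcombe = 0.01629 / 0.03067 = 0.5311
β_P = Σ w_i β_i = 0.25×2.1148 + 0.17×0.5112 + 0.07×0.4643 + 0.13×0.1673 + 0.18×2.2651 + 0.20×0.5311 = 1.1838
MRP = 10.71% − 4.11% = 6.60%
E(R_P) = R_f + β_P × MRP = 4.11% + 1.1838 × 6.60% = 11.92%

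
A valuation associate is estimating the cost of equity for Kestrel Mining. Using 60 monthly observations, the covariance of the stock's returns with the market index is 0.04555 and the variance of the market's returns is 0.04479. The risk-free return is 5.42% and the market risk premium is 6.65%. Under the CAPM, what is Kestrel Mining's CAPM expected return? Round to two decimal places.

β = Cov(R_i, R_m) / Var(R_m) = 0.04555 / 0.04479 = 1.0170
E(R) = R_f + β × MRP = 5.42% + 1.0170 × 6.65% = 12.18%

12.18%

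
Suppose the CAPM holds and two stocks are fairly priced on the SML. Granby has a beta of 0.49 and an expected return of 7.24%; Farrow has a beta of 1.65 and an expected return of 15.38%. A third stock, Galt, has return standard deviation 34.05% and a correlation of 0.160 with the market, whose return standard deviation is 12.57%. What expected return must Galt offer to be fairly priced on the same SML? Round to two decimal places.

MRP = (15.38% − 7.24%) / (1.65 − 0.49) = 7.0172%
R_f = 7.24% − 0.49 × 7.0172% = 3.8016%
β_Galt = ρ·σ_i/σ_m = 0.160 × 34.05 / 12.57 = 0.4334
E(R_Galt) = R_f + β × MRP = 3.8016% + 0.4334 × 7.0172% = 6.84%

6.84%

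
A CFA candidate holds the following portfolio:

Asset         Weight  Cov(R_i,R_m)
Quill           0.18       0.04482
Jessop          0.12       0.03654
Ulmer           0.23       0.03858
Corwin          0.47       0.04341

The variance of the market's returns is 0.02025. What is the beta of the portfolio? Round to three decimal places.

β_Quill = 0.04482 / 0.02025 = 2.2133
β_Jessop = 0.03654 / 0.02025 = 1.8044
β_Ulmer = 0.03858 / 0.02025 = 1.9052
β_Corwin = 0.04341 / 0.02025 = 2.1437
β_P = Σ w_i β_i = 0.18×2.2133 + 0.12×1.8044 + 0.23×1.9052 + 0.47×2.1437 = 2.0607

2.061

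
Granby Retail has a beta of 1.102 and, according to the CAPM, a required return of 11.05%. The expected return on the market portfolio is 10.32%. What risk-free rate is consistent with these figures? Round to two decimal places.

E(R) = R_f + β(E(R_m) − R_f) = R_f(1 − β) + β·E(R_m)
11.05% = R_f × (1 − 1.102) + 1.102 × 10.32%
11.05% = R_f × -0.102 + 11.37264%
R_f = (11.05% − 11.37264%) / -0.102 = 3.16%

3.16%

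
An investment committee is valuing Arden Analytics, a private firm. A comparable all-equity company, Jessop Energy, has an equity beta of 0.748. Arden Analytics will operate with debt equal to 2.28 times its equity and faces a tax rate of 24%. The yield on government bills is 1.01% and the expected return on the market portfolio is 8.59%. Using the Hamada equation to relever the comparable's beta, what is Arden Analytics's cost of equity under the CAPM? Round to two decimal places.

β_L = β_U × [1 + (1 − t)(D/E)] = 0.748 × [1 + (1 − 0.24) × 2.28]
    = 0.748 × [1 + 0.76 × 2.28] = 0.748 × 2.7328 = 2.0441
MRP = 8.59% − 1.01% = 7.58%
E(R) = R_f + β_L × MRP = 1.01% + 2.0441 × 7.58% = 16.50%

16.50%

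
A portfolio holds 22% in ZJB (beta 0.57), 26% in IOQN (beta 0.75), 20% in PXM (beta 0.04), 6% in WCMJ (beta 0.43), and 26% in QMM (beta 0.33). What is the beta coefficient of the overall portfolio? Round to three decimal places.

β_P = Σ w_i β_i = 0.22×0.57 + 0.26×0.75 + 0.20×0.04 + 0.06×0.43 + 0.26×0.33 = 0.4400

0.440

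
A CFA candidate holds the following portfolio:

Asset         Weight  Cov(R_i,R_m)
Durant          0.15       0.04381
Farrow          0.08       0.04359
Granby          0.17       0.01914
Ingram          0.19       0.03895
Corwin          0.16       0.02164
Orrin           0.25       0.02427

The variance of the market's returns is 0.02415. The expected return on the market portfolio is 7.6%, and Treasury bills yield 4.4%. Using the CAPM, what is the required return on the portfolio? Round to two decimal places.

8.41%

β_Durant = 0.04381 / 0.02415 = 1.8141
β_Farrow = 0.04359 / 0.02415 = 1.8050
β_Granby = 0.01914 / 0.02415 = 0.7925
β_Ingram = 0.03895 / 0.02415 = 1.6128
β_Corwin = 0.02164 / 0.02415 = 0.8961
β_Orrin = 0.02427 / 0.02415 = 1.0050
β_P = Σ w_i β_i = 0.15×1.8141 + 0.08×1.8050 + 0.17×0.7925 + 0.19×1.6128 + 0.16×0.8961 + 0.25×1.0050 = 1.2523
MRP = 7.6% − 4.4% = 3.20%
E(R_P) = R_f + β_P × MRP = 4.4% + 1.2523 × 3.2% = 8.41%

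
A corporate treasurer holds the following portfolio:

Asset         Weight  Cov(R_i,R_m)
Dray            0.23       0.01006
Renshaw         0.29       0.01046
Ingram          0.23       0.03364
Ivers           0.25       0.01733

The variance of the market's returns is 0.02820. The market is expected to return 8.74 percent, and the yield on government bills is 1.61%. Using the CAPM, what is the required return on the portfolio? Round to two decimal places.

6.01%

β_Dray = 0.01006 / 0.02820 = 0.3567
β_Renshaw = 0.01046 / 0.02820 = 0.3709
β_Ingram = 0.03364 / 0.02820 = 1.1929
β_Ivers = 0.01733 / 0.02820 = 0.6145
β_P = Σ w_i β_i = 0.23×0.3567 + 0.29×0.3709 + 0.23×1.1929 + 0.25×0.6145 = 0.6176
MRP = 8.74% − 1.61% = 7.13%
E(R_P) = R_f + β_P × MRP = 1.61% + 0.6176 × 7.13% = 6.01%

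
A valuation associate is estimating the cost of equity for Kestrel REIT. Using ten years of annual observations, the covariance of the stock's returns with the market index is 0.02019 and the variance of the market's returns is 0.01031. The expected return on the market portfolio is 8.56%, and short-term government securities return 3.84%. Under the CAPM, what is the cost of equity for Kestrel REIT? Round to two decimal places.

13.08%

β = Cov(R_i, R_m) / Var(R_m) = 0.02019 / 0.01031 = 1.9583
MRP = 8.56% − 3.84% = 4.72%
E(R) = R_f + β × MRP = 3.84% + 1.9583 × 4.72% = 13.08%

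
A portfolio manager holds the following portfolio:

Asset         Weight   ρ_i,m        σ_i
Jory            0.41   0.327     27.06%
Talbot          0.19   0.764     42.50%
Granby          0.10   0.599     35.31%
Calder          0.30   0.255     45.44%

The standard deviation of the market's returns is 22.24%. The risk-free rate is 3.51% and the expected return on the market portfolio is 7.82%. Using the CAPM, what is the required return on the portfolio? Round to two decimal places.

β_Jory = 0.327 × 27.06% / 22.24% = 0.3979
β_Talbot = 0.764 × 42.50% / 22.24% = 1.4600
β_Granby = 0.599 × 35.31% / 22.24% = 0.9510
β_Calder = 0.255 × 45.44% / 22.24% = 0.5210
β_P = Σ w_i β_i = 0.41×0.3979 + 0.19×1.4600 + 0.10×0.9510 + 0.30×0.5210 = 0.6919
MRP = 7.82% − 3.51% = 4.31%
E(R_P) = R_f + β_P × MRP = 3.51% + 0.6919 × 4.31% = 6.49%

6.49%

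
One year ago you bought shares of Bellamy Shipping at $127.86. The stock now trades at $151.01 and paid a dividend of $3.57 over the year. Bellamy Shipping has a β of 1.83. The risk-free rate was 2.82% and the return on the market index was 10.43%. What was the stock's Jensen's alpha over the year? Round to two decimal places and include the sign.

+4.15%

Realised HPR = (P1 + D1 − P0) / P0 = (151.01 + 3.57 − 127.86) / 127.86 = 26.72 / 127.86 = 20.8979%
MRP = 10.43% − 2.82% = 7.61%
CAPM required = R_f + β·MRP = 2.82% + 1.83 × 7.61% = 16.7463%
α = realised − required = 20.8979% − 16.7463% = +4.15%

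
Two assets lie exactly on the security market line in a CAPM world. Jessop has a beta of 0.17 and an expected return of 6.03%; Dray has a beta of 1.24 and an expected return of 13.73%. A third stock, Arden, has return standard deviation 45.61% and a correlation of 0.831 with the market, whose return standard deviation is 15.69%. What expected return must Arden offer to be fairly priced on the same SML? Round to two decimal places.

MRP = (13.73% − 6.03%) / (1.24 − 0.17) = 7.1963%
R_f = 6.03% − 0.17 × 7.1963% = 4.8066%
β_Arden = ρ·σ_i/σ_m = 0.831 × 45.61 / 15.69 = 2.4157
E(R_Arden) = R_f + β × MRP = 4.8066% + 2.4157 × 7.1963% = 22.19%

22.19%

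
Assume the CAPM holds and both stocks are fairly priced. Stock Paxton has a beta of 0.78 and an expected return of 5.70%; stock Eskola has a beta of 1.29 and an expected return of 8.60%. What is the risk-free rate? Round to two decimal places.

1.26%

Both satisfy E(R) = R_f + β·MRP, so the slope of the SML is
MRP = (8.60% − 5.70%) / (1.29 − 0.78) = 2.90% / 0.51 = 5.6863%
R_f = E(R_Paxton) − β_Paxton·MRP = 5.70% − 0.78 × 5.6863% = 1.2647%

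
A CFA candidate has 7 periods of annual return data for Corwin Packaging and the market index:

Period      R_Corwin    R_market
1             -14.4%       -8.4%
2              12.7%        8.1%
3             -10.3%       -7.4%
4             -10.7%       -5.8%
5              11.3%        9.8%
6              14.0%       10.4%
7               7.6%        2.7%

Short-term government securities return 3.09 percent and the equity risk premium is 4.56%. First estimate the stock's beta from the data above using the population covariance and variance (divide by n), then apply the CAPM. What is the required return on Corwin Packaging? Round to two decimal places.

Mean R_i = (-14.4 + 12.7 − 10.3 − 10.7 + 11.3 + 14.0 + 7.6) / 7 = 1.4571%
Mean R_m = (-8.4 + 8.1 − 7.4 − 5.8 + 9.8 + 10.4 + 2.7) / 7 = 1.3429%
Σ(R_i − R̄_i)(R_m − R̄_m) = 625.2729  ⇒  Cov = 625.2729 / 7 = 89.3247
Σ(R_m − R̄_m)² = 423.4371  ⇒  Var(R_m) = 423.4371 / 7 = 60.4910
β = Cov / Var(R_m) = 89.3247 / 60.4910 = 1.4767
E(R) = R_f + β × MRP = 3.09% + 1.4767 × 4.56% = 9.82%

9.82%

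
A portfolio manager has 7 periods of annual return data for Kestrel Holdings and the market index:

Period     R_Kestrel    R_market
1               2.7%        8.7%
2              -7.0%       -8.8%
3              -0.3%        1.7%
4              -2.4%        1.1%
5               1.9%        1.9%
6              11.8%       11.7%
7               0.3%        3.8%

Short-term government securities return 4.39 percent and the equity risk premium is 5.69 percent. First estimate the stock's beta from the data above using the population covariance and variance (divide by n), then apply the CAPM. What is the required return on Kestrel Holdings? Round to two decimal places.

8.97%

Mean R_i = (2.7 − 7.0 − 0.3 − 2.4 + 1.9 + 11.8 + 0.3) / 7 = 1.0000%
Mean R_m = (8.7 − 8.8 + 1.7 + 1.1 + 1.9 + 11.7 + 3.8) / 7 = 2.8714%
Σ(R_i − R̄_i)(R_m − R̄_m) = 204.6500  ⇒  Cov = 204.6500 / 7 = 29.2357
Σ(R_m − R̄_m)² = 254.4543  ⇒  Var(R_m) = 254.4543 / 7 = 36.3506
β = Cov / Var(R_m) = 29.2357 / 36.3506 = 0.8043
E(R) = R_f + β × MRP = 4.39% + 0.8043 × 5.69% = 8.97%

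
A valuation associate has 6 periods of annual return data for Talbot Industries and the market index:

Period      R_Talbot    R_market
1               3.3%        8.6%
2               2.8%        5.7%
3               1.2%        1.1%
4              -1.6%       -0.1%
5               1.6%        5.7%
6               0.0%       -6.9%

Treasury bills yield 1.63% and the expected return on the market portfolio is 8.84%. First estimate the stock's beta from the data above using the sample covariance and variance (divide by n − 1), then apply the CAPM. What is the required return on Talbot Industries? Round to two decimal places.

3.39%

Mean R_i = (3.3 + 2.8 + 1.2 − 1.6 + 1.6 + 0.0) / 6 = 1.2167%
Mean R_m = (8.6 + 5.7 + 1.1 − 0.1 + 5.7 − 6.9) / 6 = 2.3500%
Σ(R_i − R̄_i)(R_m − R̄_m) = 37.7850  ⇒  Cov = 37.7850 / 5 = 7.5570
Σ(R_m − R̄_m)² = 154.6350  ⇒  Var(R_m) = 154.6350 / 5 = 30.9270
β = Cov / Var(R_m) = 7.5570 / 30.9270 = 0.2443
MRP = 8.84% − 1.63% = 7.21%
E(R) = R_f + β × MRP = 1.63% + 0.2443 × 7.21% = 3.39%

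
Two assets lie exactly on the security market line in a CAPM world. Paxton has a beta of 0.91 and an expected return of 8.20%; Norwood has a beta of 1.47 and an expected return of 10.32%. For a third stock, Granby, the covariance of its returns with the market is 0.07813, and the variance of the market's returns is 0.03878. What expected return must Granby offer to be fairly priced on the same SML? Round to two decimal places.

12.38%

MRP = (10.32% − 8.20%) / (1.47 − 0.91) = 3.7857%
R_f = 8.20% − 0.91 × 3.7857% = 4.7550%
β_Granby = Cov / Var(R_m) = 0.07813 / 0.03878 = 2.0147
E(R_Granby) = R_f + β × MRP = 4.7550% + 2.0147 × 3.7857% = 12.38%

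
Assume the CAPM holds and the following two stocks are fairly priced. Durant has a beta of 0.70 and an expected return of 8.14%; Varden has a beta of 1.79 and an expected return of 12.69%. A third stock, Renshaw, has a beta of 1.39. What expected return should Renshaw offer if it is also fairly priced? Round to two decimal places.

11.02%

MRP (SML slope) = (12.69% − 8.14%) / (1.79 − 0.70) = 4.55% / 1.09 = 4.1743%
R_f (intercept) = 8.14% − 0.70 × 4.1743% = 5.2180%
E(R_Renshaw) = R_f + β × MRP = 5.2180% + 1.39 × 4.1743% = 11.02%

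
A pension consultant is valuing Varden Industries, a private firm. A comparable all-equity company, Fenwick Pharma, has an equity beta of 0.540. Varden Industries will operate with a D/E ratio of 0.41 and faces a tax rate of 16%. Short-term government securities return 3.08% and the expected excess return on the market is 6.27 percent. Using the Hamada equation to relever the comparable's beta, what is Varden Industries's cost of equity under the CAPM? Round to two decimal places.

β_L = β_U × [1 + (1 − t)(D/E)] = 0.540 × [1 + (1 − 0.16) × 0.41]
    = 0.540 × [1 + 0.84 × 0.41] = 0.540 × 1.3444 = 0.7260
E(R) = R_f + β_L × MRP = 3.08% + 0.7260 × 6.27% = 7.63%

7.63%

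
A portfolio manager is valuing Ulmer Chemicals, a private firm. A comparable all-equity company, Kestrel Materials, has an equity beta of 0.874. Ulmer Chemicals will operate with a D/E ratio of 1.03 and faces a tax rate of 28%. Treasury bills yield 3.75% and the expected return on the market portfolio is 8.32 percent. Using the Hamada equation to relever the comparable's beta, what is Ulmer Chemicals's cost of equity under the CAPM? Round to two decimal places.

10.71%

β_L = β_U × [1 + (1 − t)(D/E)] = 0.874 × [1 + (1 − 0.28) × 1.03]
    = 0.874 × [1 + 0.72 × 1.03] = 0.874 × 1.7416 = 1.5222
MRP = 8.32% − 3.75% = 4.57%
E(R) = R_f + β_L × MRP = 3.75% + 1.5222 × 4.57% = 10.71%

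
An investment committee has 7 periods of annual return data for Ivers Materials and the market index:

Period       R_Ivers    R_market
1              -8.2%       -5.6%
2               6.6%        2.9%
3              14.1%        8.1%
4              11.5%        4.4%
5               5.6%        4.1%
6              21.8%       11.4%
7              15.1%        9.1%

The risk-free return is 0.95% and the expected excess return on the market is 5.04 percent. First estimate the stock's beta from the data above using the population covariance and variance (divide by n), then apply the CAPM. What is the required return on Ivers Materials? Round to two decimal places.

Mean R_i = (-8.2 + 6.6 + 14.1 + 11.5 + 5.6 + 21.8 + 15.1) / 7 = 9.5000%
Mean R_m = (-5.6 + 2.9 + 8.1 + 4.4 + 4.1 + 11.4 + 9.1) / 7 = 4.9143%
Σ(R_i − R̄_i)(R_m − R̄_m) = 311.9600  ⇒  Cov = 311.9600 / 7 = 44.5657
Σ(R_m − R̄_m)² = 185.2686  ⇒  Var(R_m) = 185.2686 / 7 = 26.4669
β = Cov / Var(R_m) = 44.5657 / 26.4669 = 1.6838
E(R) = R_f + β × MRP = 0.95% + 1.6838 × 5.04% = 9.44%

9.44%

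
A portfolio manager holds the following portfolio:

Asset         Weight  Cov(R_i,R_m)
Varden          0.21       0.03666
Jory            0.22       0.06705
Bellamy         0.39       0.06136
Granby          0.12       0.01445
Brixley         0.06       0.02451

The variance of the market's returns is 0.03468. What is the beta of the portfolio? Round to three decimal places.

1.430

β_Varden = 0.03666 / 0.03468 = 1.0571
β_Jory = 0.06705 / 0.03468 = 1.9334
β_Bellamy = 0.06136 / 0.03468 = 1.7693
β_Granby = 0.01445 / 0.03468 = 0.4167
β_Brixley = 0.02451 / 0.03468 = 0.7067
β_P = Σ w_i β_i = 0.21×1.0571 + 0.22×1.9334 + 0.39×1.7693 + 0.12×0.4167 + 0.06×0.7067 = 1.4298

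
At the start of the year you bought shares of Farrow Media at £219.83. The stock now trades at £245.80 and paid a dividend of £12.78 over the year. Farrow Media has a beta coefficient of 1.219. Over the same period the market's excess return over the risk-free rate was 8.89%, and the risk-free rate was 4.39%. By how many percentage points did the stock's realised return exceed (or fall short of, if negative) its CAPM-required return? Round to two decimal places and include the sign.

+2.40%

Realised HPR = (P1 + D1 − P0) / P0 = (245.80 + 12.78 − 219.83) / 219.83 = 38.75 / 219.83 = 17.6273%
CAPM required = R_f + β·MRP = 4.39% + 1.219 × 8.89% = 15.22691%
α = realised − required = 17.6273% − 15.22691% = +2.40%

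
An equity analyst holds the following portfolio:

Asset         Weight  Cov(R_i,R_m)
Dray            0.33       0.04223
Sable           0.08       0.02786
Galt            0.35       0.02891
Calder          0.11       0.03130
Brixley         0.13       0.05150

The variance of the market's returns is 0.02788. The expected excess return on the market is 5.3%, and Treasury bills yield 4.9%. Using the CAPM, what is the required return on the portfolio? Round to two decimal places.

11.82%

β_Dray = 0.04223 / 0.02788 = 1.5147
β_Sable = 0.02786 / 0.02788 = 0.9993
β_Galt = 0.02891 / 0.02788 = 1.0369
β_Calder = 0.03130 / 0.02788 = 1.1227
β_Brixley = 0.05150 / 0.02788 = 1.8472
β_P = Σ w_i β_i = 0.33×1.5147 + 0.08×0.9993 + 0.35×1.0369 + 0.11×1.1227 + 0.13×1.8472 = 1.3063
E(R_P) = R_f + β_P × MRP = 4.9% + 1.3063 × 5.3% = 11.82%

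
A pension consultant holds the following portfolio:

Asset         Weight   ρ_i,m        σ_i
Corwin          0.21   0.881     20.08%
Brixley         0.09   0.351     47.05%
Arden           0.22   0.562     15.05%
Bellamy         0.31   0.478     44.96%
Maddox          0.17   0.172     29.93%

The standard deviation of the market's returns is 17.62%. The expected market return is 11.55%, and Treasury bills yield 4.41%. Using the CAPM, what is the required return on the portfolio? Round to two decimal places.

10.33%

β_Corwin = 0.881 × 20.08% / 17.62% = 1.0040
β_Brixley = 0.351 × 47.05% / 17.62% = 0.9373
β_Arden = 0.562 × 15.05% / 17.62% = 0.4800
β_Bellamy = 0.478 × 44.96% / 17.62% = 1.2197
β_Maddox = 0.172 × 29.93% / 17.62% = 0.2922
β_P = Σ w_i β_i = 0.21×1.0040 + 0.09×0.9373 + 0.22×0.4800 + 0.31×1.2197 + 0.17×0.2922 = 0.8286
MRP = 11.55% − 4.41% = 7.14%
E(R_P) = R_f + β_P × MRP = 4.41% + 0.8286 × 7.14% = 10.33%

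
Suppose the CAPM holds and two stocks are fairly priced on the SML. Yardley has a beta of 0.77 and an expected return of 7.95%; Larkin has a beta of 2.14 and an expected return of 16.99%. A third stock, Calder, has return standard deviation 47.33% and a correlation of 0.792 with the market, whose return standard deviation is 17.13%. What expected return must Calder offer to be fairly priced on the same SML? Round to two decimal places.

17.31%

MRP = (16.99% − 7.95%) / (2.14 − 0.77) = 6.5985%
R_f = 7.95% − 0.77 × 6.5985% = 2.8692%
β_Calder = ρ·σ_i/σ_m = 0.792 × 47.33 / 17.13 = 2.1883
E(R_Calder) = R_f + β × MRP = 2.8692% + 2.1883 × 6.5985% = 17.31%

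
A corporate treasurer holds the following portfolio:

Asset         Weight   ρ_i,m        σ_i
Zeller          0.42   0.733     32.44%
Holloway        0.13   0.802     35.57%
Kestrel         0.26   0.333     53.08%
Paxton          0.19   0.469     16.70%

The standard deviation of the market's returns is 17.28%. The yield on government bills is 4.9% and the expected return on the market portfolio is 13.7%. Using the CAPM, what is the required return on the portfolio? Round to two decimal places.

14.97%

β_Zeller = 0.733 × 32.44% / 17.28% = 1.3761
β_Holloway = 0.802 × 35.57% / 17.28% = 1.6509
β_Kestrel = 0.333 × 53.08% / 17.28% = 1.0229
β_Paxton = 0.469 × 16.70% / 17.28% = 0.4533
β_P = Σ w_i β_i = 0.42×1.3761 + 0.13×1.6509 + 0.26×1.0229 + 0.19×0.4533 = 1.1447
MRP = 13.7% − 4.9% = 8.80%
E(R_P) = R_f + β_P × MRP = 4.9% + 1.1447 × 8.8% = 14.97%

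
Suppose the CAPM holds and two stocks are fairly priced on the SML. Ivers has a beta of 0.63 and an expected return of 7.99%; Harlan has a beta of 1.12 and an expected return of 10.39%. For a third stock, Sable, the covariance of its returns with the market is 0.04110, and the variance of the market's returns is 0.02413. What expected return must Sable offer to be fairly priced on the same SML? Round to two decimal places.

MRP = (10.39% − 7.99%) / (1.12 − 0.63) = 4.8980%
R_f = 7.99% − 0.63 × 4.8980% = 4.9043%
β_Sable = Cov / Var(R_m) = 0.04110 / 0.02413 = 1.7033
E(R_Sable) = R_f + β × MRP = 4.9043% + 1.7033 × 4.8980% = 13.25%

13.25%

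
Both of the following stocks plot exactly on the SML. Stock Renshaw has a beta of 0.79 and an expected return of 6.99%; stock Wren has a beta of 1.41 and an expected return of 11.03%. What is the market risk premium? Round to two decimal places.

6.52%

Both satisfy E(R) = R_f + β·MRP, so the slope of the SML is
MRP = (11.03% − 6.99%) / (1.41 − 0.79) = 4.04% / 0.62 = 6.5161%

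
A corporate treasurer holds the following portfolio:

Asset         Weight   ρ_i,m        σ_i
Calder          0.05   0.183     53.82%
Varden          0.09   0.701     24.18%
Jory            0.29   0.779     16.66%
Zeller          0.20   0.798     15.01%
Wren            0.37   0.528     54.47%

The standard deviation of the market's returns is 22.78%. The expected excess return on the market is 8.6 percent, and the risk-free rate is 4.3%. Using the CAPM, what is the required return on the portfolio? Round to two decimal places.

11.40%

β_Calder = 0.183 × 53.82% / 22.78% = 0.4324
β_Varden = 0.701 × 24.18% / 22.78% = 0.7441
β_Jory = 0.779 × 16.66% / 22.78% = 0.5697
β_Zeller = 0.798 × 15.01% / 22.78% = 0.5258
β_Wren = 0.528 × 54.47% / 22.78% = 1.2625
β_P = Σ w_i β_i = 0.05×0.4324 + 0.09×0.7441 + 0.29×0.5697 + 0.20×0.5258 + 0.37×1.2625 = 0.8261
E(R_P) = R_f + β_P × MRP = 4.3% + 0.8261 × 8.6% = 11.40%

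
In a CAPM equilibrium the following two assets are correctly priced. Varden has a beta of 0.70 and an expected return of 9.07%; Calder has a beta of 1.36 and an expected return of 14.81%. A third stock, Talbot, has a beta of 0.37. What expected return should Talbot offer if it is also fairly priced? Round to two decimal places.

MRP (SML slope) = (14.81% − 9.07%) / (1.36 − 0.70) = 5.74% / 0.66 = 8.6970%
R_f (intercept) = 9.07% − 0.70 × 8.6970% = 2.9821%
E(R_Talbot) = R_f + β × MRP = 2.9821% + 0.37 × 8.6970% = 6.20%

6.20%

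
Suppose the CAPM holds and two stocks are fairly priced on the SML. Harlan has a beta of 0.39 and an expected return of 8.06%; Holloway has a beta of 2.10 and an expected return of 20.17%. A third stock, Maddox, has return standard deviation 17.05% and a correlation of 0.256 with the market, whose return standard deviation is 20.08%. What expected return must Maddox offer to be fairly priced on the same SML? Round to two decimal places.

6.84%

MRP = (20.17% − 8.06%) / (2.10 − 0.39) = 7.0819%
R_f = 8.06% − 0.39 × 7.0819% = 5.2981%
β_Maddox = ρ·σ_i/σ_m = 0.256 × 17.05 / 20.08 = 0.2174
E(R_Maddox) = R_f + β × MRP = 5.2981% + 0.2174 × 7.0819% = 6.84%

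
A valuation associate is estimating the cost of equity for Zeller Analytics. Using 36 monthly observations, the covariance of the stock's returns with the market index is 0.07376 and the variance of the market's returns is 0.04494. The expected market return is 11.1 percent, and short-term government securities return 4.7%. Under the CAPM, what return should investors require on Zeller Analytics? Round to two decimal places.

β = Cov(R_i, R_m) / Var(R_m) = 0.07376 / 0.04494 = 1.6413
MRP = 11.1% − 4.7% = 6.40%
E(R) = R_f + β × MRP = 4.7% + 1.6413 × 6.4% = 15.20%

15.20%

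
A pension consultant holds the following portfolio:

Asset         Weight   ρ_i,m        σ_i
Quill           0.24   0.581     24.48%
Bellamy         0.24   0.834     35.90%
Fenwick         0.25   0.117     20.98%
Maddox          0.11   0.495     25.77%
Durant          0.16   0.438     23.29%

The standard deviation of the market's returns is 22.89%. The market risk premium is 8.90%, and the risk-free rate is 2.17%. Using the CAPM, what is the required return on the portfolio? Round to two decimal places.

β_Quill = 0.581 × 24.48% / 22.89% = 0.6214
β_Bellamy = 0.834 × 35.90% / 22.89% = 1.3080
β_Fenwick = 0.117 × 20.98% / 22.89% = 0.1072
β_Maddox = 0.495 × 25.77% / 22.89% = 0.5573
β_Durant = 0.438 × 23.29% / 22.89% = 0.4457
β_P = Σ w_i β_i = 0.24×0.6214 + 0.24×1.3080 + 0.25×0.1072 + 0.11×0.5573 + 0.16×0.4457 = 0.6225
E(R_P) = R_f + β_P × MRP = 2.17% + 0.6225 × 8.90% = 7.71%

7.71%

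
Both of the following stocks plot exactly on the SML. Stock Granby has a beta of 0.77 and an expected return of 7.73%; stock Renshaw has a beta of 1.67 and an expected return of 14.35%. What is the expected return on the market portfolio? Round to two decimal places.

9.42%

Both satisfy E(R) = R_f + β·MRP, so the slope of the SML is
MRP = (14.35% − 7.73%) / (1.67 − 0.77) = 6.62% / 0.90 = 7.3556%
R_f = E(R_Granby) − β_Granby·MRP = 7.73% − 0.77 × 7.3556% = 2.0662%
E(R_m) = R_f + MRP = 2.0662% + 7.3556% = 9.42%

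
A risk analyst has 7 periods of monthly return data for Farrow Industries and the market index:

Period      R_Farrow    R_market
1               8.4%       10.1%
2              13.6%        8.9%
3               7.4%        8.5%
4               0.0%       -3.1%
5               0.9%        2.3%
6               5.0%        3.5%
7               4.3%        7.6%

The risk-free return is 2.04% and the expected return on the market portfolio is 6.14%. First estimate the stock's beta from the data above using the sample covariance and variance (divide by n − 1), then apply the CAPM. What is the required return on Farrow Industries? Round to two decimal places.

5.31%

Mean R_i = (8.4 + 13.6 + 7.4 + 0.0 + 0.9 + 5.0 + 4.3) / 7 = 5.6571%
Mean R_m = (10.1 + 8.9 + 8.5 − 3.1 + 2.3 + 3.5 + 7.6) / 7 = 5.4000%
Σ(R_i − R̄_i)(R_m − R̄_m) = 107.1900  ⇒  Cov = 107.1900 / 6 = 17.8650
Σ(R_m − R̄_m)² = 134.2600  ⇒  Var(R_m) = 134.2600 / 6 = 22.3767
β = Cov / Var(R_m) = 17.8650 / 22.3767 = 0.7984
MRP = 6.14% − 2.04% = 4.10%
E(R) = R_f + β × MRP = 2.04% + 0.7984 × 4.10% = 5.31%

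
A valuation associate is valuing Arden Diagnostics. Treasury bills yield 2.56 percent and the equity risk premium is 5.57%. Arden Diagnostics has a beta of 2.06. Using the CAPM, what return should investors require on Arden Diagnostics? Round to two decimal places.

14.03%

E(R) = R_f + β × MRP = 2.56% + 2.06 × 5.57% = 14.03%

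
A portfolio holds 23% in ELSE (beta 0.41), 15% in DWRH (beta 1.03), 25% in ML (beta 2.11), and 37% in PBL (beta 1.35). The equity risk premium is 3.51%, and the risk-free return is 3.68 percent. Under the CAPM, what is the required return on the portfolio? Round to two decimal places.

β_P = Σ w_i β_i = 0.23×0.41 + 0.15×1.03 + 0.25×2.11 + 0.37×1.35 = 1.2758
E(R_P) = R_f + β_P × MRP = 3.68% + 1.2758 × 3.51% = 8.16%

8.16%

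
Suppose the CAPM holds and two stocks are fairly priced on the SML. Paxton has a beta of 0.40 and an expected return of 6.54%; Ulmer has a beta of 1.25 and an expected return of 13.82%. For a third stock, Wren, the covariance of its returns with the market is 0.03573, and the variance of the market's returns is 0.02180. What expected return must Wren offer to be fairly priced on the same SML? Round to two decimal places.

MRP = (13.82% − 6.54%) / (1.25 − 0.40) = 8.5647%
R_f = 6.54% − 0.40 × 8.5647% = 3.1141%
β_Wren = Cov / Var(R_m) = 0.03573 / 0.02180 = 1.6390
E(R_Wren) = R_f + β × MRP = 3.1141% + 1.6390 × 8.5647% = 17.15%

17.15%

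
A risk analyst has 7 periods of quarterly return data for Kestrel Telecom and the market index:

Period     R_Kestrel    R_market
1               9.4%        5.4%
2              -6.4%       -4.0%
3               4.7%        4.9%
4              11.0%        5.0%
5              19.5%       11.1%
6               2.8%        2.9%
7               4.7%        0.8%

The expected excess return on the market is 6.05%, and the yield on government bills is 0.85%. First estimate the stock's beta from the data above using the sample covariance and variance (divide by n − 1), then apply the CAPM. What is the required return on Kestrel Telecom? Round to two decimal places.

Mean R_i = (9.4 − 6.4 + 4.7 + 11.0 + 19.5 + 2.8 + 4.7) / 7 = 6.5286%
Mean R_m = (5.4 − 4.0 + 4.9 + 5.0 + 11.1 + 2.9 + 0.8) / 7 = 3.7286%
Σ(R_i − R̄_i)(R_m − R̄_m) = 212.3243  ⇒  Cov = 212.3243 / 6 = 35.3874
Σ(R_m − R̄_m)² = 129.1143  ⇒  Var(R_m) = 129.1143 / 6 = 21.5191
β = Cov / Var(R_m) = 35.3874 / 21.5191 = 1.6445
E(R) = R_f + β × MRP = 0.85% + 1.6445 × 6.05% = 10.80%

10.80%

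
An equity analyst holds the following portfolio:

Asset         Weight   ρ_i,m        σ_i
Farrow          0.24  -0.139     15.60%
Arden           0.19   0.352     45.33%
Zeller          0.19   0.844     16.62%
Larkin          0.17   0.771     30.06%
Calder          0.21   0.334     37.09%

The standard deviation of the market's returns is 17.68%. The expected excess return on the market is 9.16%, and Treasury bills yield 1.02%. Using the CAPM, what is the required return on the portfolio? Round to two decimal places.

7.09%

β_Farrow = -0.139 × 15.60% / 17.68% = -0.1226
β_Arden = 0.352 × 45.33% / 17.68% = 0.9025
β_Zeller = 0.844 × 16.62% / 17.68% = 0.7934
β_Larkin = 0.771 × 30.06% / 17.68% = 1.3109
β_Calder = 0.334 × 37.09% / 17.68% = 0.7007
β_P = Σ w_i β_i = 0.24×-0.1226 + 0.19×0.9025 + 0.19×0.7934 + 0.17×1.3109 + 0.21×0.7007 = 0.6628
E(R_P) = R_f + β_P × MRP = 1.02% + 0.6628 × 9.16% = 7.09%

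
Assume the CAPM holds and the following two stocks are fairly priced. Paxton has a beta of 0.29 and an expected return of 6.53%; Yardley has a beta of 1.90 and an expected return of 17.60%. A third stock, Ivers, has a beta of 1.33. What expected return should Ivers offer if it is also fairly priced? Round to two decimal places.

13.68%

MRP (SML slope) = (17.60% − 6.53%) / (1.90 − 0.29) = 11.07% / 1.61 = 6.8758%
R_f (intercept) = 6.53% − 0.29 × 6.8758% = 4.5360%
E(R_Ivers) = R_f + β × MRP = 4.5360% + 1.33 × 6.8758% = 13.68%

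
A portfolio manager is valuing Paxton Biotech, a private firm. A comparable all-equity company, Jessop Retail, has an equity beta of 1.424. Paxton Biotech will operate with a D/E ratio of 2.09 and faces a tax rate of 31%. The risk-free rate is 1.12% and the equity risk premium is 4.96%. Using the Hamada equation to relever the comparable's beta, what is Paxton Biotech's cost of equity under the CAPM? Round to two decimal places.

β_L = β_U × [1 + (1 − t)(D/E)] = 1.424 × [1 + (1 − 0.31) × 2.09]
    = 1.424 × [1 + 0.69 × 2.09] = 1.424 × 2.4421 = 3.4776
E(R) = R_f + β_L × MRP = 1.12% + 3.4776 × 4.96% = 18.37%

18.37%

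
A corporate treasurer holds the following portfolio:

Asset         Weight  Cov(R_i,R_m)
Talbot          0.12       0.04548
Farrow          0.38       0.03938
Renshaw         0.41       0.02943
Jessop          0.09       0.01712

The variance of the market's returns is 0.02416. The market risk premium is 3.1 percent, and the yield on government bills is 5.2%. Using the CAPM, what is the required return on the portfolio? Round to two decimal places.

9.57%

β_Talbot = 0.04548 / 0.02416 = 1.8825
β_Farrow = 0.03938 / 0.02416 = 1.6300
β_Renshaw = 0.02943 / 0.02416 = 1.2181
β_Jessop = 0.01712 / 0.02416 = 0.7086
β_P = Σ w_i β_i = 0.12×1.8825 + 0.38×1.6300 + 0.41×1.2181 + 0.09×0.7086 = 1.4085
E(R_P) = R_f + β_P × MRP = 5.2% + 1.4085 × 3.1% = 9.57%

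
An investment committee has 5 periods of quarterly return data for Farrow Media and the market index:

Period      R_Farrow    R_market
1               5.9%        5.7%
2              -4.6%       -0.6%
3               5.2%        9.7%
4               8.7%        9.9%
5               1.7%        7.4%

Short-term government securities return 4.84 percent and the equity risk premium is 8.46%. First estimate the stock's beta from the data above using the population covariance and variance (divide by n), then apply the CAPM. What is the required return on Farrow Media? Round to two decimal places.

13.69%

Mean R_i = (5.9 − 4.6 + 5.2 + 8.7 + 1.7) / 5 = 3.3800%
Mean R_m = (5.7 − 0.6 + 9.7 + 9.9 + 7.4) / 5 = 6.4200%
Σ(R_i − R̄_i)(R_m − R̄_m) = 77.0420  ⇒  Cov = 77.0420 / 5 = 15.4084
Σ(R_m − R̄_m)² = 73.6280  ⇒  Var(R_m) = 73.6280 / 5 = 14.7256
β = Cov / Var(R_m) = 15.4084 / 14.7256 = 1.0464
E(R) = R_f + β × MRP = 4.84% + 1.0464 × 8.46% = 13.69%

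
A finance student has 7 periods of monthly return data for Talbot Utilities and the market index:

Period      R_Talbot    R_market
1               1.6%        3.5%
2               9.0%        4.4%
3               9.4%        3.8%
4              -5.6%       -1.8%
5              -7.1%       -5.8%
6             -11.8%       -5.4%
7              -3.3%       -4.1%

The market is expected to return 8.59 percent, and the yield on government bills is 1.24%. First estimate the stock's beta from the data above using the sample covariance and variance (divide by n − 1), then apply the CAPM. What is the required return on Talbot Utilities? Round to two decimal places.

13.23%

Mean R_i = (1.6 + 9.0 + 9.4 − 5.6 − 7.1 − 11.8 − 3.3) / 7 = -1.1143%
Mean R_m = (3.5 + 4.4 + 3.8 − 1.8 − 5.8 − 5.4 − 4.1) / 7 = -0.7714%
Σ(R_i − R̄_i)(R_m − R̄_m) = 203.4129  ⇒  Cov = 203.4129 / 6 = 33.9022
Σ(R_m − R̄_m)² = 124.7343  ⇒  Var(R_m) = 124.7343 / 6 = 20.7891
β = Cov / Var(R_m) = 33.9022 / 20.7891 = 1.6308
MRP = 8.59% − 1.24% = 7.35%
E(R) = R_f + β × MRP = 1.24% + 1.6308 × 7.35% = 13.23%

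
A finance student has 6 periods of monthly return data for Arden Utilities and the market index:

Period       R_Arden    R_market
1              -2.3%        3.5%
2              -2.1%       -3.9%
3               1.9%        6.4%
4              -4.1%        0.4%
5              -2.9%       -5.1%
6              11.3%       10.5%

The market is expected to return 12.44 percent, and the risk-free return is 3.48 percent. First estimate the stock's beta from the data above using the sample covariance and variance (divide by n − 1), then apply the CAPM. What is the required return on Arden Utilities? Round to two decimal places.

10.41%

Mean R_i = (-2.3 − 2.1 + 1.9 − 4.1 − 2.9 + 11.3) / 6 = 0.3000%
Mean R_m = (3.5 − 3.9 + 6.4 + 0.4 − 5.1 + 10.5) / 6 = 1.9667%
Σ(R_i − R̄_i)(R_m − R̄_m) = 140.5600  ⇒  Cov = 140.5600 / 5 = 28.1120
Σ(R_m − R̄_m)² = 181.6333  ⇒  Var(R_m) = 181.6333 / 5 = 36.3267
β = Cov / Var(R_m) = 28.1120 / 36.3267 = 0.7739
MRP = 12.44% − 3.48% = 8.96%
E(R) = R_f + β × MRP = 3.48% + 0.7739 × 8.96% = 10.41%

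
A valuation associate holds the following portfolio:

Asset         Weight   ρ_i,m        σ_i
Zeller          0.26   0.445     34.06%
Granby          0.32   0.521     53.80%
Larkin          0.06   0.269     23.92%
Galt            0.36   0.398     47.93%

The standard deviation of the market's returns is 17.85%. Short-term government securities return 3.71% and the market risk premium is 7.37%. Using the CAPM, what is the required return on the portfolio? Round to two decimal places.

12.04%

β_Zeller = 0.445 × 34.06% / 17.85% = 0.8491
β_Granby = 0.521 × 53.80% / 17.85% = 1.5703
β_Larkin = 0.269 × 23.92% / 17.85% = 0.3605
β_Galt = 0.398 × 47.93% / 17.85% = 1.0687
β_P = Σ w_i β_i = 0.26×0.8491 + 0.32×1.5703 + 0.06×0.3605 + 0.36×1.0687 = 1.1296
E(R_P) = R_f + β_P × MRP = 3.71% + 1.1296 × 7.37% = 12.04%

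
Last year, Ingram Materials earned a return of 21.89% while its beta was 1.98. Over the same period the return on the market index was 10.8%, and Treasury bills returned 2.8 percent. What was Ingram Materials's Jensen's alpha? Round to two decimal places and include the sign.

+3.25%

Market excess return = 10.8% − 2.8% = 8.00%
CAPM benchmark = R_f + β(R_m − R_f) = 2.8% + 1.98 × 8.0% = 18.6400%
α = actual − benchmark = 21.89% − 18.6400% = +3.25%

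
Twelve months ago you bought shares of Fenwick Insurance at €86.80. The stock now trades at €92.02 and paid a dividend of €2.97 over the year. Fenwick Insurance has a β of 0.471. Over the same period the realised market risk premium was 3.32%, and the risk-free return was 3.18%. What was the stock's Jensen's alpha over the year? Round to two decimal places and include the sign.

Realised HPR = (P1 + D1 − P0) / P0 = (92.02 + 2.97 − 86.80) / 86.80 = 8.19 / 86.80 = 9.4355%
CAPM required = R_f + β·MRP = 3.18% + 0.471 × 3.32% = 4.74372%
α = realised − required = 9.4355% − 4.74372% = +4.69%

+4.69%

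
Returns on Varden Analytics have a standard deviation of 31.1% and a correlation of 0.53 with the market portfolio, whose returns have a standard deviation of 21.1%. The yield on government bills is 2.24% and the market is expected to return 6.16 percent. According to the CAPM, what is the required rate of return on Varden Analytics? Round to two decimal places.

β = ρ × σ_i / σ_m = 0.53 × 31.1% / 21.1% = 0.7812
MRP = 6.16% − 2.24% = 3.92%
E(R) = 2.24% + 0.7812 × 3.92% = 5.30%

5.30%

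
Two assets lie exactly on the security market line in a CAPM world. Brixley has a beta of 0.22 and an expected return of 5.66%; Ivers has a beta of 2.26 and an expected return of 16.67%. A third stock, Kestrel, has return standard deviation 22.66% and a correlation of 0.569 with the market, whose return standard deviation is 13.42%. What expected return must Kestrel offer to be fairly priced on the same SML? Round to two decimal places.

MRP = (16.67% − 5.66%) / (2.26 − 0.22) = 5.3971%
R_f = 5.66% − 0.22 × 5.3971% = 4.4726%
β_Kestrel = ρ·σ_i/σ_m = 0.569 × 22.66 / 13.42 = 0.9608
E(R_Kestrel) = R_f + β × MRP = 4.4726% + 0.9608 × 5.3971% = 9.66%

9.66%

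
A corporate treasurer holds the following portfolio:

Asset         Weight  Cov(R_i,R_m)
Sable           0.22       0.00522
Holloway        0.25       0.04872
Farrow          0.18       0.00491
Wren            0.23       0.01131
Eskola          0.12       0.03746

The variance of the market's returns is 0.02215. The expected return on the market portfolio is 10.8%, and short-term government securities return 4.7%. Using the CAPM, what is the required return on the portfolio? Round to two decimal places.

β_Sable = 0.00522 / 0.02215 = 0.2357
β_Holloway = 0.04872 / 0.02215 = 2.1995
β_Farrow = 0.00491 / 0.02215 = 0.2217
β_Wren = 0.01131 / 0.02215 = 0.5106
β_Eskola = 0.03746 / 0.02215 = 1.6912
β_P = Σ w_i β_i = 0.22×0.2357 + 0.25×2.1995 + 0.18×0.2217 + 0.23×0.5106 + 0.12×1.6912 = 0.9620
MRP = 10.8% − 4.7% = 6.10%
E(R_P) = R_f + β_P × MRP = 4.7% + 0.9620 × 6.1% = 10.57%

10.57%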